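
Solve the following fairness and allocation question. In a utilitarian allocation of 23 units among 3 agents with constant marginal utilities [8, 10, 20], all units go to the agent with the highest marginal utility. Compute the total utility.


Step 1: The marginal utilities are [8, 10, 20]
Step 2: The highest marginal utility is 20
Step 3: All 23 units go to that agent
Step 4: Total utility = 20 * 23 = 460

460


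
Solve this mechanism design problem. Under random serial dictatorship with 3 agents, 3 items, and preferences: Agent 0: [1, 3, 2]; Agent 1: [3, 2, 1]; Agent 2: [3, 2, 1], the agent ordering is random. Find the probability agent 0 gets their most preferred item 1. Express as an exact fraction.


Step 1: Agent 0 wants item 1
Step 2: There are 6 possible orderings of agents
Step 3: In 6 orderings, agent 0 gets item 1
Step 4: Probability = 6/6 = 1

1


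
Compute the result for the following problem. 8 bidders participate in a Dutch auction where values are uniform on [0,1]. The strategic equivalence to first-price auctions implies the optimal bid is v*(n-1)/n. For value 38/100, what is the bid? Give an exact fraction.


Step 1: Dutch auctions are strategically equivalent to first-price auctions
Step 2: The equilibrium bid is b(v) = v*(n-1)/n
Step 3: b = 19/50 * 7/8
Step 4: b = 133/400

133/400


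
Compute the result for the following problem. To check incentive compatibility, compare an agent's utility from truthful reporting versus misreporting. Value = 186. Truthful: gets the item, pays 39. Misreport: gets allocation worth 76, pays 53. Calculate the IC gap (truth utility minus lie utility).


Step 1: U(truth) = value - payment = 186 - 39 = 147
Step 2: U(lie) = allocation - payment = 76 - 53 = 23
Step 3: IC gap = 147 - 23 = 124

124


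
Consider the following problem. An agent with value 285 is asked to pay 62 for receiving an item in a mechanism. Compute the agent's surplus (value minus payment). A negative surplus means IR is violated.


Step 1: Surplus = value - payment = 285 - 62 = 223
Step 2: IR is satisfied (surplus >= 0)

223


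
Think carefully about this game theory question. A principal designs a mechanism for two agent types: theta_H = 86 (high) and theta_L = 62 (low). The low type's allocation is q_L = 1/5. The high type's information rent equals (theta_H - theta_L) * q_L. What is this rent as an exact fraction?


Step 1: theta_H - theta_L = 86 - 62 = 24
Step 2: Information rent = (theta_H - theta_L) * q_L
Step 3: = 24 * 1/5
Step 4: = 24/5

24/5


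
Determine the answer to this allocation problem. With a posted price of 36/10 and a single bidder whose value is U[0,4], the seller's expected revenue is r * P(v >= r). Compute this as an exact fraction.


Step 1: Posted price r = 18/5, value support [0,4]
Step 2: P(v >= r) = (4 - 18/5)/4 = 1/10
Step 3: Expected revenue = r * P(v >= r) = 18/5 * 1/10
Step 4: Revenue = 9/25

9/25


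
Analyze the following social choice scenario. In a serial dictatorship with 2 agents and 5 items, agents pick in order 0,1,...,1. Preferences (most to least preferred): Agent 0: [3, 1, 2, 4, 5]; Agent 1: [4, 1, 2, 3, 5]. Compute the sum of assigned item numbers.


Step 1: Agent 0 picks item 3
Step 2: Agent 1 picks item 4
Step 3: Sum = 3 + 4 = 7

7


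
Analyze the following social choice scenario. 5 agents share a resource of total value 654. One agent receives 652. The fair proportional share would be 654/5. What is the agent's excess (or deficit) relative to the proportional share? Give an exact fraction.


Step 1: Proportional share = 654/5
Step 2: Agent's actual allocation = 652
Step 3: Excess = 652 - 654/5 = 2606/5

2606/5


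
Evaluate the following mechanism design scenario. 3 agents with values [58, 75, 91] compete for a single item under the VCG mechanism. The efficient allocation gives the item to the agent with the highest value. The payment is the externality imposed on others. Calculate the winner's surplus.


Step 1: The winner is the agent with the highest value: agent 2 with value 91
Step 2: Values of other agents: [58, 75]
Step 3: VCG payment = max of others' values = 75
Step 4: Surplus = 91 - 75 = 16

16


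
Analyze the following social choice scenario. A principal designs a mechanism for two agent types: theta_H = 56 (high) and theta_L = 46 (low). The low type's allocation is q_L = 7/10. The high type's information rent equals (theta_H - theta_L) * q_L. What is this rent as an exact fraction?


Step 1: theta_H - theta_L = 56 - 46 = 10
Step 2: Information rent = (theta_H - theta_L) * q_L
Step 3: = 10 * 7/10
Step 4: = 7

7


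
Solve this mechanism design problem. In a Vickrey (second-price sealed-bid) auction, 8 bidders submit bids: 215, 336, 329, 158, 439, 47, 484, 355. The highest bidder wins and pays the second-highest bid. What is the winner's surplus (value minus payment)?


Step 1: Sort bids in descending order: 484, 439, 355, 336, 329, 215, 158, 47
Step 2: The winning bid is the highest: 484
Step 3: The payment equals the second-highest bid: 439
Step 4: Surplus = winner's bid - payment = 484 - 439 = 45

45


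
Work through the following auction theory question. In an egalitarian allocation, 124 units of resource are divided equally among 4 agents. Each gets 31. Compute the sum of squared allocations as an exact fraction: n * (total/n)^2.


Step 1: Each agent's share = 124/4 = 31
Step 2: Square of each share = (31)^2 = 961
Step 3: Sum of squares = 4 * 961 = 3844

3844


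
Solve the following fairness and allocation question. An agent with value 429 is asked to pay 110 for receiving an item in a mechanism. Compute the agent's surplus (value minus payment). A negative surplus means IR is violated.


Step 1: Surplus = value - payment = 429 - 110 = 319
Step 2: IR is satisfied (surplus >= 0)

319


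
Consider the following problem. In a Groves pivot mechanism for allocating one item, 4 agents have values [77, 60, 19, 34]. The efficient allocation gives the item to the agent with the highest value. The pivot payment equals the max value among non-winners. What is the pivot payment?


Step 1: The efficient winner is agent 0 with value 77
Step 2: Other agents' values: [60, 19, 34]
Step 3: Pivot payment = max(others) = 60
Step 4: The winner pays 60

60


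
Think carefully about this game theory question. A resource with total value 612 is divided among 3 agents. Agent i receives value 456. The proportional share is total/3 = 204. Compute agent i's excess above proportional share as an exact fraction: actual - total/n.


Step 1: Proportional share = 612/3 = 204
Step 2: Agent's actual allocation = 456
Step 3: Excess = 456 - 204 = 252

252


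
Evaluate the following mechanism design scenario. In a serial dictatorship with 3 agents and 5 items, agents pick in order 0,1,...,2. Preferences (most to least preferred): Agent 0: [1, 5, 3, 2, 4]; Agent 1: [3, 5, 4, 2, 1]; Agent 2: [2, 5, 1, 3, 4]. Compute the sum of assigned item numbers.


Step 1: Agent 0 picks item 1
Step 2: Agent 1 picks item 3
Step 3: Agent 2 picks item 2
Step 4: Sum = 1 + 3 + 2 = 6

6


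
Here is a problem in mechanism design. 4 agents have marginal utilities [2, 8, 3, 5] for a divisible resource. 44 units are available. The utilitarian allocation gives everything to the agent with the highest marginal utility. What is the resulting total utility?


Step 1: The marginal utilities are [2, 8, 3, 5]
Step 2: The highest marginal utility is 8
Step 3: All 44 units go to that agent
Step 4: Total utility = 8 * 44 = 352

352


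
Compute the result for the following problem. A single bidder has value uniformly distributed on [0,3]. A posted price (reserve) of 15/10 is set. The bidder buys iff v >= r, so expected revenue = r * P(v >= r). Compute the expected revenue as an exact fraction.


Step 1: Posted price r = 3/2, value support [0,3]
Step 2: P(v >= r) = (3 - 3/2)/3 = 1/2
Step 3: Expected revenue = r * P(v >= r) = 3/2 * 1/2
Step 4: Revenue = 3/4

3/4


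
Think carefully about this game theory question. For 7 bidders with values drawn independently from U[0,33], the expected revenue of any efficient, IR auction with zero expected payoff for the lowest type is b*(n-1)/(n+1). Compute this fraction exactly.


Step 1: By Revenue Equivalence, expected revenue = b*(n-1)/(n+1)
Step 2: Substituting n = 7, b = 33
Step 3: Revenue = 33*(7-1)/(7+1) = 33*6/8
Step 4: Revenue = 198/8 = 99/4

99/4


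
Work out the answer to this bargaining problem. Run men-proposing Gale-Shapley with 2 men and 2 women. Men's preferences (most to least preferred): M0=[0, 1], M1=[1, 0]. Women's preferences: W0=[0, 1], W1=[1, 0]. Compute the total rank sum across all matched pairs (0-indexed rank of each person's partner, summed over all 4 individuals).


Step 1: Run Gale-Shapley (men propose, women hold best offer):
  M0 proposes to W0; she accepts
  M1 proposes to W1; she accepts
Step 2: Final matching: W0-M0, W1-M1
Step 3: 0-indexed ranks (man's rank of his match, then woman's): 0 + 0 + 0 + 0
Step 4: Total rank sum = 0

0


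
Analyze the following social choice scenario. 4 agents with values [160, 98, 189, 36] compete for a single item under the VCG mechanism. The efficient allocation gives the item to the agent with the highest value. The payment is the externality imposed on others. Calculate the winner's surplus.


Step 1: The winner is the agent with the highest value: agent 2 with value 189
Step 2: Values of other agents: [160, 98, 36]
Step 3: VCG payment = max of others' values = 160
Step 4: Surplus = 189 - 160 = 29

29


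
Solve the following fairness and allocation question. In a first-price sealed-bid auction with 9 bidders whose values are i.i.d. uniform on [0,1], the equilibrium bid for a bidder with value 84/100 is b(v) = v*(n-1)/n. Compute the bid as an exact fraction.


Step 1: The symmetric BNE bidding function is b(v) = v * (n-1) / n
Step 2: Substitute v = 21/25 and n = 9
Step 3: b = 21/25 * 8/9
Step 4: b = 56/75

56/75


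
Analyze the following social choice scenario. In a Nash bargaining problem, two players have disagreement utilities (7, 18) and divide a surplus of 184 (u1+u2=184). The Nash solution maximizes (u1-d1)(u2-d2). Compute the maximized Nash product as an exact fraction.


Step 1: The Nash solution splits surplus symmetrically above the disagreement point
Step 2: u1 = (total + d1 - d2)/2 = (184 + 7 - 18)/2 = 173/2
Step 3: u2 = (total - d1 + d2)/2 = (184 - 7 + 18)/2 = 195/2
Step 4: Nash product = (173/2 - 7) * (195/2 - 18)
Step 5: = 159/2 * 159/2 = 25281/4

25281/4


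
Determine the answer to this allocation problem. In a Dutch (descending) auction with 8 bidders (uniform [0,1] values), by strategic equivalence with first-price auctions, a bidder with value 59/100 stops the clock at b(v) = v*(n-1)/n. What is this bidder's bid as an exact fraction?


Step 1: Dutch auctions are strategically equivalent to first-price auctions
Step 2: The equilibrium bid is b(v) = v*(n-1)/n
Step 3: b = 59/100 * 7/8
Step 4: b = 413/800

413/800


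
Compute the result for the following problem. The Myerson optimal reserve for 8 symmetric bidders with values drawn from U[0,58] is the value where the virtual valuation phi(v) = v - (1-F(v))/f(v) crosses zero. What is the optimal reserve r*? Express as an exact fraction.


Step 1: For U[0,58], F(v) = v/58 and f(v) = 1/58
Step 2: phi(v) = v - (1 - v/58)/(1/58) = v - (58 - v) = 2v - 58
Step 3: Set phi(r*) = 0: 2r* - 58 = 0
Step 4: r* = 58/2 = 29 (the number of bidders n = 8 does not enter)

29


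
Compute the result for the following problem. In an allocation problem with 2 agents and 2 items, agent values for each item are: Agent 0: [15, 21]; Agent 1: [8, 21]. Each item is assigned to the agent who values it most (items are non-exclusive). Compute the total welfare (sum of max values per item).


Step 1: For each item, find the maximum value among all agents.
Step 2: Item 0 -> Agent 0 (value 15)
Step 3: Item 1 -> Agent 0 (value 21)
Step 4: Total welfare = 15 + 21 = 36

36


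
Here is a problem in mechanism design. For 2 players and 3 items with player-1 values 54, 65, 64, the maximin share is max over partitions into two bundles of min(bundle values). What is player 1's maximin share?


Step 1: Item values = 54, 65, 64
Step 2: Enumerate all 2-bundle partitions and take the smaller bundle:
  Partition 1: {54} vs {65,64} -> bundles 54, 129; min = 54
  Partition 2: {65} vs {54,64} -> bundles 65, 118; min = 65
  Partition 3: {64} vs {54,65} -> bundles 64, 119; min = 64
Step 3: MMS = max(54, 65, 64) = 65

65


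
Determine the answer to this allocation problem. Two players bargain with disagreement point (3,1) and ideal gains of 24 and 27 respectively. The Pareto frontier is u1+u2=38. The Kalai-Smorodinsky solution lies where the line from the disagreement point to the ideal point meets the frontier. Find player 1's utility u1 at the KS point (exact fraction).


Step 1: At the KS point, (u1-d1)/r1 = (u2-d2)/r2 = t and u1+u2 = 38
Step 2: u1 = d1 + r1*t and u2 = d2 + r2*t, so (d1 + r1*t) + (d2 + r2*t) = 38
Step 3: t = (38 - 3 - 1)/(24 + 27) = 34/51 = 2/3
Step 4: u1 = d1 + r1*t = 3 + 24 * 2/3 = 19
Step 5: (Check: u2 = d2 + r2*t = 19; u1+u2 = 19 + 19 = 38, on the frontier.)

19


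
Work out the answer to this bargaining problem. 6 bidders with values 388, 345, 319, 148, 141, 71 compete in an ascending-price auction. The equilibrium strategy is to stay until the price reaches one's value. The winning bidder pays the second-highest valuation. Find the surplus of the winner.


Step 1: Identify the highest value: 388
Step 2: Identify the second-highest value: 345
Step 3: The final price = second-highest value = 345
Step 4: Surplus = 388 - 345 = 43

43


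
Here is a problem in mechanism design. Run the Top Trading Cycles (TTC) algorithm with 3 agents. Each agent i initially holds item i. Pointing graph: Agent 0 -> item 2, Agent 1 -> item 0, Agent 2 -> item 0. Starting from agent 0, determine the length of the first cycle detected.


Step 1: Trace the pointer graph from agent 0: 0 -> 2 -> 0
Step 2: A cycle is detected when we revisit agent 0
Step 3: The cycle is: 0 -> 2 -> 0
Step 4: Cycle length = 2

2


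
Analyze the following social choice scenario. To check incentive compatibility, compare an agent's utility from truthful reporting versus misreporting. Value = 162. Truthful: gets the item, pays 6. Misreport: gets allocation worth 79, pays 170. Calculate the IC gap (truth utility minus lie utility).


Step 1: U(truth) = value - payment = 162 - 6 = 156
Step 2: U(lie) = allocation - payment = 79 - 170 = -91
Step 3: IC gap = 156 - (-91) = 247

247


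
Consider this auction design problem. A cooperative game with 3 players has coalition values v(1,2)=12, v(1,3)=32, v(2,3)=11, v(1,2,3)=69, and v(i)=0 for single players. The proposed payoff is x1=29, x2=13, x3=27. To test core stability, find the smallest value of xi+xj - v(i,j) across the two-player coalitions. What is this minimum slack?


Step 1: Slack for coalition (1,2): x1+x2 - v12 = 42 - 12 = 30
Step 2: Slack for coalition (1,3): x1+x3 - v13 = 56 - 32 = 24
Step 3: Slack for coalition (2,3): x2+x3 - v23 = 40 - 11 = 29
Step 4: Minimum slack = min(30, 24, 29) = 24, attained by (1,3); no pair can gain by deviating, so the allocation is in the core

24


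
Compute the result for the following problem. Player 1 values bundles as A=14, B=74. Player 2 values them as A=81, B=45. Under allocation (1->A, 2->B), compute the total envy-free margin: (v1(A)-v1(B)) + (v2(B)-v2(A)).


Step 1: Player 1's margin = v1(A) - v1(B) = 14 - 74 = -60
Step 2: Player 2's margin = v2(B) - v2(A) = 45 - 81 = -36
Step 3: Total margin = -60 + -36 = -96

-96


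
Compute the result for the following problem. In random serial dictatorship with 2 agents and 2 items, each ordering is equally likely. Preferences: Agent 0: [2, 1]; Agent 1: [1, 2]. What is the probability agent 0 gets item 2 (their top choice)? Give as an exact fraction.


Step 1: Agent 0 wants item 2
Step 2: There are 2 possible orderings of agents
Step 3: In 2 orderings, agent 0 gets item 2
Step 4: Probability = 2/2 = 1

1


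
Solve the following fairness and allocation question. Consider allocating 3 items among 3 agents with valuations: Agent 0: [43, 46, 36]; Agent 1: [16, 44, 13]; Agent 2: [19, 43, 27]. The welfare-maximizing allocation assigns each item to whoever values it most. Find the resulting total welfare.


Step 1: For each item, find the maximum value among all agents.
Step 2: Item 0 -> Agent 0 (value 43)
Step 3: Item 1 -> Agent 0 (value 46)
Step 4: Item 2 -> Agent 0 (value 36)
Step 5: Total welfare = 43 + 46 + 36 = 125

125


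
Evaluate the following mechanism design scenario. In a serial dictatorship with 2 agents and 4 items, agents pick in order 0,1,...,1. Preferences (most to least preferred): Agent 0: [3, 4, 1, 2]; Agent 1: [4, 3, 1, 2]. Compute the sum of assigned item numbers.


Step 1: Agent 0 picks item 3
Step 2: Agent 1 picks item 4
Step 3: Sum = 3 + 4 = 7

7


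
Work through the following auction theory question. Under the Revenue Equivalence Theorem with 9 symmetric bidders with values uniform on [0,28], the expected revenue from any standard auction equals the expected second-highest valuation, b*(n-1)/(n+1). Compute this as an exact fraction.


Step 1: By Revenue Equivalence, expected revenue = b*(n-1)/(n+1)
Step 2: Substituting n = 9, b = 28
Step 3: Revenue = 28*(9-1)/(9+1) = 28*8/10
Step 4: Revenue = 224/10 = 112/5

112/5


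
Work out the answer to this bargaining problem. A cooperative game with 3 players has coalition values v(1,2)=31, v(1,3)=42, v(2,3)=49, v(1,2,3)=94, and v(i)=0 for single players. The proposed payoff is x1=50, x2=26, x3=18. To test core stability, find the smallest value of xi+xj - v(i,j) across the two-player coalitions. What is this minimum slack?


Step 1: Slack for coalition (1,2): x1+x2 - v12 = 76 - 31 = 45
Step 2: Slack for coalition (1,3): x1+x3 - v13 = 68 - 42 = 26
Step 3: Slack for coalition (2,3): x2+x3 - v23 = 44 - 49 = -5
Step 4: Minimum slack = min(45, 26, -5) = -5, attained by (2,3); coalition (2,3) can block (slack < 0), so the allocation is not in the core

-5


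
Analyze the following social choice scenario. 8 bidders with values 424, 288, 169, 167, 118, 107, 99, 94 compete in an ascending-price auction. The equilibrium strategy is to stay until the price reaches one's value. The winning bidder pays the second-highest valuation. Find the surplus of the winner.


Step 1: Identify the highest value: 424
Step 2: Identify the second-highest value: 288
Step 3: The final price = second-highest value = 288
Step 4: Surplus = 424 - 288 = 136

136


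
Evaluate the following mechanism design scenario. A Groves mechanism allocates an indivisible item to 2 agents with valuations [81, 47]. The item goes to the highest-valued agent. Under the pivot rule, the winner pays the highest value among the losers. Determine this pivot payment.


Step 1: The efficient winner is agent 0 with value 81
Step 2: Other agents' values: [47]
Step 3: Pivot payment = max(others) = 47
Step 4: The winner pays 47

47


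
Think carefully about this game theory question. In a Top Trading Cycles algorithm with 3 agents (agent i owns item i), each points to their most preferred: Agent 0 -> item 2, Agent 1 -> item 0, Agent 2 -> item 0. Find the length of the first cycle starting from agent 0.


Step 1: Trace the pointer graph from agent 0: 0 -> 2 -> 0
Step 2: A cycle is detected when we revisit agent 0
Step 3: The cycle is: 0 -> 2 -> 0
Step 4: Cycle length = 2

2


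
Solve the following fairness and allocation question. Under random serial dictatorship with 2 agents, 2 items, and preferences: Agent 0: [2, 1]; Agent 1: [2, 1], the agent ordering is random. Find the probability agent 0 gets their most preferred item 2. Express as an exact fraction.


Step 1: Agent 0 wants item 2
Step 2: There are 2 possible orderings of agents
Step 3: In 1 orderings, agent 0 gets item 2
Step 4: Probability = 1/2

1/2


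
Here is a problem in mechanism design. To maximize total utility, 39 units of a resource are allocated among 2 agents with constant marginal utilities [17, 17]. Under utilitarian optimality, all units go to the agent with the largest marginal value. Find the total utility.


Step 1: The marginal utilities are [17, 17]
Step 2: The highest marginal utility is 17
Step 3: All 39 units go to that agent
Step 4: Total utility = 17 * 39 = 663

663


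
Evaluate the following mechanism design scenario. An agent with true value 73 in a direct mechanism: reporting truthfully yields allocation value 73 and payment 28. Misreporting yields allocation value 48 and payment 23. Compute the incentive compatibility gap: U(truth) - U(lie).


Step 1: U(truth) = value - payment = 73 - 28 = 45
Step 2: U(lie) = allocation - payment = 48 - 23 = 25
Step 3: IC gap = 45 - 25 = 20

20


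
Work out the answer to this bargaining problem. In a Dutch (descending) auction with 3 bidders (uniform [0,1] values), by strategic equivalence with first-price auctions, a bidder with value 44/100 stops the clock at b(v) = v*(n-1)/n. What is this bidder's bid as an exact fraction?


Step 1: Dutch auctions are strategically equivalent to first-price auctions
Step 2: The equilibrium bid is b(v) = v*(n-1)/n
Step 3: b = 11/25 * 2/3
Step 4: b = 22/75

22/75


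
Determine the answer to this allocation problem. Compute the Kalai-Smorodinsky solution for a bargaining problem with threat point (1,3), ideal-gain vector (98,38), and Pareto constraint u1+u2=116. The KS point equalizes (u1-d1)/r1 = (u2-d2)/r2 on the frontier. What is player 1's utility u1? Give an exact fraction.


Step 1: At the KS point, (u1-d1)/r1 = (u2-d2)/r2 = t and u1+u2 = 116
Step 2: u1 = d1 + r1*t and u2 = d2 + r2*t, so (d1 + r1*t) + (d2 + r2*t) = 116
Step 3: t = (116 - 1 - 3)/(98 + 38) = 112/136 = 14/17
Step 4: u1 = d1 + r1*t = 1 + 98 * 14/17 = 1389/17
Step 5: (Check: u2 = d2 + r2*t = 583/17; u1+u2 = 1389/17 + 583/17 = 116, on the frontier.)

1389/17


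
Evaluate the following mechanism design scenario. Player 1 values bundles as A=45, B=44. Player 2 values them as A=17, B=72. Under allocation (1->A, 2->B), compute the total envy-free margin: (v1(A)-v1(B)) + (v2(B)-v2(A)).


Step 1: Player 1's margin = v1(A) - v1(B) = 45 - 44 = 1
Step 2: Player 2's margin = v2(B) - v2(A) = 72 - 17 = 55
Step 3: Total margin = 1 + 55 = 56

56


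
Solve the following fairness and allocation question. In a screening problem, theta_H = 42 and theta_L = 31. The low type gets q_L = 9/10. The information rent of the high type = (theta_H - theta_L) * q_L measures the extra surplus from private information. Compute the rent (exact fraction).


Step 1: theta_H - theta_L = 42 - 31 = 11
Step 2: Information rent = (theta_H - theta_L) * q_L
Step 3: = 11 * 9/10
Step 4: = 99/10

99/10


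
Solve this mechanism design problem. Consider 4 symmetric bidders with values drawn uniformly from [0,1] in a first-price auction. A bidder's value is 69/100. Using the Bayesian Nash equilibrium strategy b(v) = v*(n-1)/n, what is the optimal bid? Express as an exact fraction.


Step 1: The symmetric BNE bidding function is b(v) = v * (n-1) / n
Step 2: Substitute v = 69/100 and n = 4
Step 3: b = 69/100 * 3/4
Step 4: b = 207/400

207/400


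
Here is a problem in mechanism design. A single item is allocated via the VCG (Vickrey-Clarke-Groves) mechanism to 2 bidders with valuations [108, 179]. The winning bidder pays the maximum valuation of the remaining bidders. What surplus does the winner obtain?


Step 1: The winner is the agent with the highest value: agent 1 with value 179
Step 2: Values of other agents: [108]
Step 3: VCG payment = max of others' values = 108
Step 4: Surplus = 179 - 108 = 71

71


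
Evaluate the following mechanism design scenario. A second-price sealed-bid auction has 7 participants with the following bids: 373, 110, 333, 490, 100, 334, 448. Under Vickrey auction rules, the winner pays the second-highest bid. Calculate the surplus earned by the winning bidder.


Step 1: Sort bids in descending order: 490, 448, 373, 334, 333, 110, 100
Step 2: The winning bid is the highest: 490
Step 3: The payment equals the second-highest bid: 448
Step 4: Surplus = winner's bid - payment = 490 - 448 = 42

42


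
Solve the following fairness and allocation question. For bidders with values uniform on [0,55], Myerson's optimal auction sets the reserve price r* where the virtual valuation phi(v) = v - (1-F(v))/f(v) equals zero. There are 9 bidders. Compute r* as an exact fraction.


Step 1: For U[0,55], F(v) = v/55 and f(v) = 1/55
Step 2: phi(v) = v - (1 - v/55)/(1/55) = v - (55 - v) = 2v - 55
Step 3: Set phi(r*) = 0: 2r* - 55 = 0
Step 4: r* = 55/2 (the number of bidders n = 9 does not enter)

55/2


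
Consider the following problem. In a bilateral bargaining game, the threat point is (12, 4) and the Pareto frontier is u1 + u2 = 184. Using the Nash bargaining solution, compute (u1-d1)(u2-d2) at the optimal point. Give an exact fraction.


Step 1: The Nash solution splits surplus symmetrically above the disagreement point
Step 2: u1 = (total + d1 - d2)/2 = (184 + 12 - 4)/2 = 96
Step 3: u2 = (total - d1 + d2)/2 = (184 - 12 + 4)/2 = 88
Step 4: Nash product = (96 - 12) * (88 - 4)
Step 5: = 84 * 84 = 7056

7056


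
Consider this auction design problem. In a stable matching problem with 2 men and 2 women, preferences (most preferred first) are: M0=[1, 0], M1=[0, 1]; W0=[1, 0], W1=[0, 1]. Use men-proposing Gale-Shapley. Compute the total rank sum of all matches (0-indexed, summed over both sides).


Step 1: Run Gale-Shapley (men propose, women hold best offer):
  M0 proposes to W1; she accepts
  M1 proposes to W0; she accepts
Step 2: Final matching: W0-M1, W1-M0
Step 3: 0-indexed ranks (man's rank of his match, then woman's): 0 + 0 + 0 + 0
Step 4: Total rank sum = 0

0


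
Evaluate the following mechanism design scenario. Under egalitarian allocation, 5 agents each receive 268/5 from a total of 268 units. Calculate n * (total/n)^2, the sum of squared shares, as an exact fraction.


Step 1: Each agent's share = 268/5
Step 2: Square of each share = (268/5)^2 = 71824/25
Step 3: Sum of squares = 5 * 71824/25 = 71824/5

71824/5


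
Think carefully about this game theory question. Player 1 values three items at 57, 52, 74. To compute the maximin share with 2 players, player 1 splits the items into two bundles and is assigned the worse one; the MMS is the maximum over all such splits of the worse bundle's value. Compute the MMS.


Step 1: Item values = 57, 52, 74
Step 2: Enumerate all 2-bundle partitions and take the smaller bundle:
  Partition 1: {57} vs {52,74} -> bundles 57, 126; min = 57
  Partition 2: {52} vs {57,74} -> bundles 52, 131; min = 52
  Partition 3: {74} vs {57,52} -> bundles 74, 109; min = 74
Step 3: MMS = max(57, 52, 74) = 74

74


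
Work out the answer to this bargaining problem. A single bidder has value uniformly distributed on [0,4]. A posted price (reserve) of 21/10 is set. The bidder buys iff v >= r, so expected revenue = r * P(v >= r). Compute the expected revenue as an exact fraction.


Step 1: Posted price r = 21/10, value support [0,4]
Step 2: P(v >= r) = (4 - 21/10)/4 = 19/40
Step 3: Expected revenue = r * P(v >= r) = 21/10 * 19/40
Step 4: Revenue = 399/400

399/400


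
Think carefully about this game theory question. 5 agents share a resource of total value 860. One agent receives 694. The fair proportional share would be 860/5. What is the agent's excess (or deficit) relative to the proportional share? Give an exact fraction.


Step 1: Proportional share = 860/5 = 172
Step 2: Agent's actual allocation = 694
Step 3: Excess = 694 - 172 = 522

522


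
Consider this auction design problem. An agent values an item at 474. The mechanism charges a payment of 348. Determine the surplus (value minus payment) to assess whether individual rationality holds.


Step 1: Surplus = value - payment = 474 - 348 = 126
Step 2: IR is satisfied (surplus >= 0)

126


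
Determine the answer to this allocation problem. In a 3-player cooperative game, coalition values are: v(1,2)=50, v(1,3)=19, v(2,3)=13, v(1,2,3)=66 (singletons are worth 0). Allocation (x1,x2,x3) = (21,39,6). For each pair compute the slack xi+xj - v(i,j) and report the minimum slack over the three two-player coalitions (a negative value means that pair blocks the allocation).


Step 1: Slack for coalition (1,2): x1+x2 - v12 = 60 - 50 = 10
Step 2: Slack for coalition (1,3): x1+x3 - v13 = 27 - 19 = 8
Step 3: Slack for coalition (2,3): x2+x3 - v23 = 45 - 13 = 32
Step 4: Minimum slack = min(10, 8, 32) = 8, attained by (1,3); no pair can gain by deviating, so the allocation is in the core

8


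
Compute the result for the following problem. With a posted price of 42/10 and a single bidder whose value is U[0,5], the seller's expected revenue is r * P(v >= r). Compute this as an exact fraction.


Step 1: Posted price r = 21/5, value support [0,5]
Step 2: P(v >= r) = (5 - 21/5)/5 = 4/25
Step 3: Expected revenue = r * P(v >= r) = 21/5 * 4/25
Step 4: Revenue = 84/125

84/125


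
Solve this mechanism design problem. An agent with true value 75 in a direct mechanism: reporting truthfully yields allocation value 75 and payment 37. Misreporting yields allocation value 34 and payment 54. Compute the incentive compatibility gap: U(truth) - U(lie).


Step 1: U(truth) = value - payment = 75 - 37 = 38
Step 2: U(lie) = allocation - payment = 34 - 54 = -20
Step 3: IC gap = 38 - (-20) = 58

58


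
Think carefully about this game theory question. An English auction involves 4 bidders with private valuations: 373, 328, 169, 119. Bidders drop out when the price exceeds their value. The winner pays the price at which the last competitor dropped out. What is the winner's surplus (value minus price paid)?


Step 1: Identify the highest value: 373
Step 2: Identify the second-highest value: 328
Step 3: The final price = second-highest value = 328
Step 4: Surplus = 373 - 328 = 45

45


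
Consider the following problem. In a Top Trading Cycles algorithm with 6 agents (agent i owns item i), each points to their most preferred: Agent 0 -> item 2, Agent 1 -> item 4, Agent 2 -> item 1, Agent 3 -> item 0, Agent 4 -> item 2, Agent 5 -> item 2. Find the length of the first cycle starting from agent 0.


Step 1: Trace the pointer graph from agent 0: 0 -> 2 -> 1 -> 4 -> 2
Step 2: A cycle is detected when we revisit agent 2
Step 3: The cycle is: 2 -> 1 -> 4 -> 2
Step 4: Cycle length = 3

3


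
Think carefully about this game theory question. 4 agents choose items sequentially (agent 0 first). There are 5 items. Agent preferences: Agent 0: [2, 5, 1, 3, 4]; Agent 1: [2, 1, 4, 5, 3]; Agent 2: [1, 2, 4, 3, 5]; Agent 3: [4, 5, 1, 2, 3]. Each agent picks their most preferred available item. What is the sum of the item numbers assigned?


Step 1: Agent 0 picks item 2
Step 2: Agent 1 picks item 1
Step 3: Agent 2 picks item 4
Step 4: Agent 3 picks item 5
Step 5: Sum = 2 + 1 + 4 + 5 = 12

12


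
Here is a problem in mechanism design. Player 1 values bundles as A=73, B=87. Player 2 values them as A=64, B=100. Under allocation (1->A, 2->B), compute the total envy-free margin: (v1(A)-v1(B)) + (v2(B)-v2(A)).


Step 1: Player 1's margin = v1(A) - v1(B) = 73 - 87 = -14
Step 2: Player 2's margin = v2(B) - v2(A) = 100 - 64 = 36
Step 3: Total margin = -14 + 36 = 22

22


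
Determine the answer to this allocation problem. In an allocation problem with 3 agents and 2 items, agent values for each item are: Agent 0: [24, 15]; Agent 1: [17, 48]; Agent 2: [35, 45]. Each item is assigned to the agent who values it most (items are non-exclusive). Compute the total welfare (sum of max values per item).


Step 1: For each item, find the maximum value among all agents.
Step 2: Item 0 -> Agent 2 (value 35)
Step 3: Item 1 -> Agent 1 (value 48)
Step 4: Total welfare = 35 + 48 = 83

83


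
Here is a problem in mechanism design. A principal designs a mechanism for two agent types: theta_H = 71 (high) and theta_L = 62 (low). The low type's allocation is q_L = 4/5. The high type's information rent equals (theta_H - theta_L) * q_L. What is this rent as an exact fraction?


Step 1: theta_H - theta_L = 71 - 62 = 9
Step 2: Information rent = (theta_H - theta_L) * q_L
Step 3: = 9 * 4/5
Step 4: = 36/5

36/5


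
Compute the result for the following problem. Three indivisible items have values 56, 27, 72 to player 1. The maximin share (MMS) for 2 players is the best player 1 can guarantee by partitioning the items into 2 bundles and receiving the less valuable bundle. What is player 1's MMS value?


Step 1: Item values = 56, 27, 72
Step 2: Enumerate all 2-bundle partitions and take the smaller bundle:
  Partition 1: {56} vs {27,72} -> bundles 56, 99; min = 56
  Partition 2: {27} vs {56,72} -> bundles 27, 128; min = 27
  Partition 3: {72} vs {56,27} -> bundles 72, 83; min = 72
Step 3: MMS = max(56, 27, 72) = 72

72


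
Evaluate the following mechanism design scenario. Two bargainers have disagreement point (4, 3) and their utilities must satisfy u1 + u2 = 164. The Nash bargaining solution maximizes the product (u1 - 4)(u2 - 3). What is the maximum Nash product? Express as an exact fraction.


Step 1: The Nash solution splits surplus symmetrically above the disagreement point
Step 2: u1 = (total + d1 - d2)/2 = (164 + 4 - 3)/2 = 165/2
Step 3: u2 = (total - d1 + d2)/2 = (164 - 4 + 3)/2 = 163/2
Step 4: Nash product = (165/2 - 4) * (163/2 - 3)
Step 5: = 157/2 * 157/2 = 24649/4

24649/4


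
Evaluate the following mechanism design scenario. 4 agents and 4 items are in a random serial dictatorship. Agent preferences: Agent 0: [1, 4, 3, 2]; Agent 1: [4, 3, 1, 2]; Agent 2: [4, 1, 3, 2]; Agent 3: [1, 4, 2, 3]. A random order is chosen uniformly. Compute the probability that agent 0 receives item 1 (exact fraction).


Step 1: Agent 0 wants item 1
Step 2: There are 24 possible orderings of agents
Step 3: In 11 orderings, agent 0 gets item 1
Step 4: Probability = 11/24

11/24


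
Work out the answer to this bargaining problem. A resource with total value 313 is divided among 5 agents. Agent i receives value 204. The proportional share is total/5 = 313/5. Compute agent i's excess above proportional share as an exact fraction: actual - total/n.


Step 1: Proportional share = 313/5
Step 2: Agent's actual allocation = 204
Step 3: Excess = 204 - 313/5 = 707/5

707/5


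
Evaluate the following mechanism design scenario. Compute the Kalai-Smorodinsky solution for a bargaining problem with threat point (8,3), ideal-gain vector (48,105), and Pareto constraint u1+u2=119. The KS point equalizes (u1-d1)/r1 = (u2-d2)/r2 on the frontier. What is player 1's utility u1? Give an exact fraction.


Step 1: At the KS point, (u1-d1)/r1 = (u2-d2)/r2 = t and u1+u2 = 119
Step 2: u1 = d1 + r1*t and u2 = d2 + r2*t, so (d1 + r1*t) + (d2 + r2*t) = 119
Step 3: t = (119 - 8 - 3)/(48 + 105) = 108/153 = 12/17
Step 4: u1 = d1 + r1*t = 8 + 48 * 12/17 = 712/17
Step 5: (Check: u2 = d2 + r2*t = 1311/17; u1+u2 = 712/17 + 1311/17 = 119, on the frontier.)

712/17


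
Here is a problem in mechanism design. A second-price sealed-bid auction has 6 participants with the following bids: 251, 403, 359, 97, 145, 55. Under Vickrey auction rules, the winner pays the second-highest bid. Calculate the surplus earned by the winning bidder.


Step 1: Sort bids in descending order: 403, 359, 251, 145, 97, 55
Step 2: The winning bid is the highest: 403
Step 3: The payment equals the second-highest bid: 359
Step 4: Surplus = winner's bid - payment = 403 - 359 = 44

44


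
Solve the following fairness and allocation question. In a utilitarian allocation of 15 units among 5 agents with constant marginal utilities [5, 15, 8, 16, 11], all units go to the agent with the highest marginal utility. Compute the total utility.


Step 1: The marginal utilities are [5, 15, 8, 16, 11]
Step 2: The highest marginal utility is 16
Step 3: All 15 units go to that agent
Step 4: Total utility = 16 * 15 = 240

240


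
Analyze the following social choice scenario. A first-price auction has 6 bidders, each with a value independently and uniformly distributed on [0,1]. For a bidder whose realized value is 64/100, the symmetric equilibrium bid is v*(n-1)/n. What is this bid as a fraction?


Step 1: The symmetric BNE bidding function is b(v) = v * (n-1) / n
Step 2: Substitute v = 16/25 and n = 6
Step 3: b = 16/25 * 5/6
Step 4: b = 8/15

8/15


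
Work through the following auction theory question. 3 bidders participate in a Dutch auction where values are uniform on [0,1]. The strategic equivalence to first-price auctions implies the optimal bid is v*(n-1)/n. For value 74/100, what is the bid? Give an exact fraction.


Step 1: Dutch auctions are strategically equivalent to first-price auctions
Step 2: The equilibrium bid is b(v) = v*(n-1)/n
Step 3: b = 37/50 * 2/3
Step 4: b = 37/75

37/75


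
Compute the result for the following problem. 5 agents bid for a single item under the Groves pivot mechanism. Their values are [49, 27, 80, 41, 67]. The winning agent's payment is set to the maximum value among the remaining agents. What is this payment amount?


Step 1: The efficient winner is agent 2 with value 80
Step 2: Other agents' values: [49, 27, 41, 67]
Step 3: Pivot payment = max(others) = 67
Step 4: The winner pays 67

67


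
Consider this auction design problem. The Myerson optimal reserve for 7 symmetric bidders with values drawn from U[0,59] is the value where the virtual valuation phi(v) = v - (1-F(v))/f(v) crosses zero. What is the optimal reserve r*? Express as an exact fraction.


Step 1: For U[0,59], F(v) = v/59 and f(v) = 1/59
Step 2: phi(v) = v - (1 - v/59)/(1/59) = v - (59 - v) = 2v - 59
Step 3: Set phi(r*) = 0: 2r* - 59 = 0
Step 4: r* = 59/2 (the number of bidders n = 7 does not enter)

59/2


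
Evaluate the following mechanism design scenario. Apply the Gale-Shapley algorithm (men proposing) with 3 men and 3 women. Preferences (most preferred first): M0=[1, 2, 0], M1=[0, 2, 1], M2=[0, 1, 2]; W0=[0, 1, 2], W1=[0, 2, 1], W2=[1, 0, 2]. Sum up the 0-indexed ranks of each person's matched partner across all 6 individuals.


Step 1: Run Gale-Shapley (men propose, women hold best offer):
  M0 proposes to W1; she accepts
  M1 proposes to W0; she accepts
  M2 proposes to W0; rejected
  M2 proposes to W1; rejected
  M2 proposes to W2; she accepts
Step 2: Final matching: W0-M1, W1-M0, W2-M2
Step 3: 0-indexed ranks (man's rank of his match, then woman's): 0 + 1 + 0 + 0 + 2 + 2
Step 4: Total rank sum = 5

5


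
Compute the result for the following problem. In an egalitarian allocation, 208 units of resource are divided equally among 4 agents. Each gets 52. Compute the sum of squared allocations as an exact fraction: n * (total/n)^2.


Step 1: Each agent's share = 208/4 = 52
Step 2: Square of each share = (52)^2 = 2704
Step 3: Sum of squares = 4 * 2704 = 10816

10816


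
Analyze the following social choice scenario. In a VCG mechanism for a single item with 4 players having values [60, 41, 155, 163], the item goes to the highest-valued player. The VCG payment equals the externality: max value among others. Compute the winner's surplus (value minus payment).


Step 1: The winner is the agent with the highest value: agent 3 with value 163
Step 2: Values of other agents: [60, 41, 155]
Step 3: VCG payment = max of others' values = 155
Step 4: Surplus = 163 - 155 = 8

8


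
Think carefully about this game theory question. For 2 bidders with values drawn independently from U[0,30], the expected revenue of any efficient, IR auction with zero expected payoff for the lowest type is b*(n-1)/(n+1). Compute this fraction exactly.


Step 1: By Revenue Equivalence, expected revenue = b*(n-1)/(n+1)
Step 2: Substituting n = 2, b = 30
Step 3: Revenue = 30*(2-1)/(2+1) = 30*1/3
Step 4: Revenue = 30/3 = 10

10


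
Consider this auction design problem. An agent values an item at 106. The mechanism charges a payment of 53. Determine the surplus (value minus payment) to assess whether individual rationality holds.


Step 1: Surplus = value - payment = 106 - 53 = 53
Step 2: IR is satisfied (surplus >= 0)

53
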